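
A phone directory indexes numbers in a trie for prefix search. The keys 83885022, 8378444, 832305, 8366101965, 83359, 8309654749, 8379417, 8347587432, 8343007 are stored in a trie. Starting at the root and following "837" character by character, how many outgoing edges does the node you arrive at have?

Walk "837" from the root, arriving at one node.
Distinct next characters after "837": 8, 9.
That node has 2 child edges.

2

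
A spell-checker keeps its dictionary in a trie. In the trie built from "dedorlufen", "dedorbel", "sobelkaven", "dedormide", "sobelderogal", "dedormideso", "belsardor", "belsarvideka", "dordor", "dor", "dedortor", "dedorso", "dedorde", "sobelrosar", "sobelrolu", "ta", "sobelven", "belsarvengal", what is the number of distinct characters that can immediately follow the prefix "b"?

1

The children of the "b" node are the distinct next characters among strings starting with "b".
Characters that immediately follow "b" among the stored strings: {e}.
That node has 1 child edge.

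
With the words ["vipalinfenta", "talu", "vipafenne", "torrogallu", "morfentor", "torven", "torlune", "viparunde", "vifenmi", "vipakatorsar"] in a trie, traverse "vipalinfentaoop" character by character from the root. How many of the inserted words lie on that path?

Check each prefix of "vipalinfentaoop" against the stored set — each match is an end-marker on the path.
Prefixes of the query that are stored words: "vipalinfenta"
Count: 1

1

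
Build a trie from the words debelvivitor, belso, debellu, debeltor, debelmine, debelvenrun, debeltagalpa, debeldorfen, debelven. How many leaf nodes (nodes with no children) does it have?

Leaves are exactly the stored words that no other stored word extends.
Those words: "belso", "debeldorfen", "debellu", "debelmine", "debeltagalpa", "debeltor", "debelvenrun", "debelvivitor"
Leaf count: 8

8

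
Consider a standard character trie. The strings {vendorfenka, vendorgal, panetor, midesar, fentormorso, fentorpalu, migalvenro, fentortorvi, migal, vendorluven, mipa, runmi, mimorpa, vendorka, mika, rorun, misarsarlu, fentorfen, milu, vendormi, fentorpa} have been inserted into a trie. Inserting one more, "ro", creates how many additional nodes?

0

Every character of "ro" already lies on an existing path (it is a prefix of some stored word).
No new nodes are needed: 0.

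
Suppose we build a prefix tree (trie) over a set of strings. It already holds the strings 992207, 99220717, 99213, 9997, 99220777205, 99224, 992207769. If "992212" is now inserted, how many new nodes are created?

Walking "992212" from the root, the first 4 characters ("9922") follow existing edges; "1" is the first miss.
New nodes needed: |"992212"| − 4 = 6 − 4 = 2.

2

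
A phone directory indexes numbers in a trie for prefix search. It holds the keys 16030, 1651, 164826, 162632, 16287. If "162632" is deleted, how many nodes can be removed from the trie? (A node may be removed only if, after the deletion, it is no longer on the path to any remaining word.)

Walk "162632" from the leaf back toward the root, removing each node that no remaining word uses.
The suffix "632" (3 nodes) is used only by "162632"; the node for "162" still has the child "8", so pruning stops there.
Nodes removed: 3

3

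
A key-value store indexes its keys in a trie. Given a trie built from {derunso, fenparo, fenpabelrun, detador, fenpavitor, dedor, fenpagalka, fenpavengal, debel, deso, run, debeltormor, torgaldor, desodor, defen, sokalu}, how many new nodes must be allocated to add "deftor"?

3

"def" is already a path in the trie; the remaining "tor" must be added.
Each of the 3 remaining characters creates one node.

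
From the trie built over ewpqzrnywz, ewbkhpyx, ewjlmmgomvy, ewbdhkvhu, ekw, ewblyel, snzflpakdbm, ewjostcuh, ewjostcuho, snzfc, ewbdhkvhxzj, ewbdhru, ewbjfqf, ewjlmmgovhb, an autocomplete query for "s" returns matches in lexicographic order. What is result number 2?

snzflpakdbm

Words with prefix "s", in lexicographic order: "snzfc", "snzflpakdbm"
Position 2: snzflpakdbm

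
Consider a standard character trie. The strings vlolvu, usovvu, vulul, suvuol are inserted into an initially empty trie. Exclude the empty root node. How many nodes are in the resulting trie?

22

Trie structure (* marks end of a word):
(root)
├─ s
│  └─ u
│     └─ v
│        └─ u
│           └─ o
│              └─ l *
├─ u
│  └─ s
│     └─ o
│        └─ v
│           └─ v
│              └─ u *
└─ v
   ├─ l
   │  └─ o
   │     └─ l
   │        └─ v
   │           └─ u *
   └─ u
      └─ l
         └─ u
            └─ l *
Counting every labelled node above: 22.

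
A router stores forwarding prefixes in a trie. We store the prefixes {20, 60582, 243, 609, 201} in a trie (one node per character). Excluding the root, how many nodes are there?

11

Trie structure (* marks end of a word):
(root)
├─ 2
│  ├─ 0 *
│  │  └─ 1 *
│  └─ 4
│     └─ 3 *
└─ 6
   └─ 0
      ├─ 5
      │  └─ 8
      │     └─ 2 *
      └─ 9 *
Counting every labelled node above: 11.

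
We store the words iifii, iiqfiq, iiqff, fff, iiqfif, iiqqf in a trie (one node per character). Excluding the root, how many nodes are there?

Trie structure (* marks end of a word):
(root)
├─ f
│  └─ f
│     └─ f *
└─ i
   └─ i
      ├─ f
      │  └─ i
      │     └─ i *
      └─ q
         ├─ f
         │  ├─ f *
         │  └─ i
         │     ├─ f *
         │     └─ q *
         └─ q
            └─ f *
Counting every labelled node above: 16.

16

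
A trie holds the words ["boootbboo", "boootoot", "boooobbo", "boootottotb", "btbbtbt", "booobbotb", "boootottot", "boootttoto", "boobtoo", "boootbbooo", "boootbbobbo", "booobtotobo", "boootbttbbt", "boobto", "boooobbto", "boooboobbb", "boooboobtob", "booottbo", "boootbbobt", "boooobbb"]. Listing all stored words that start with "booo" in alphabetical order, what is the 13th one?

DFS of the "booo" subtree visits, in order: "booobbotb", "boooboobbb", "boooboobtob", "booobtotobo", "boooobbb", "boooobbo", "boooobbto", "boootbbobbo", "boootbbobt", "boootbboo", "boootbbooo", "boootbttbbt", "boootoot", "boootottot", "boootottotb", "booottbo", "boootttoto"
The 13th is boootoot.

boootoot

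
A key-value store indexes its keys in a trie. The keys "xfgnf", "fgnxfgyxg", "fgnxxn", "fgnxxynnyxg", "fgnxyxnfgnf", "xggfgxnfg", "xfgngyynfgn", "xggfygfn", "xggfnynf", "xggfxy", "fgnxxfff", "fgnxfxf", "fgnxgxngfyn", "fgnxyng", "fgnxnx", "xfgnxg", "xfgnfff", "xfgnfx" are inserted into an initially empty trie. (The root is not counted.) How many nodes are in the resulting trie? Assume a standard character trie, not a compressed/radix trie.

Count nodes per top-level branch (shared prefixes stored once):
  'f'-branch (fgnxfgyxg, fgnxfxf, fgnxgxngfyn, fgnxnx, fgnxxfff, fgnxxn, fgnxxynnyxg, fgnxyng, fgnxyxnfgnf): 40 nodes
  'x'-branch (xfgnf, xfgnfff, xfgnfx, xfgngyynfgn, xfgnxg, xggfgxnfg, xggfnynf, xggfxy, xggfygfn): 35 nodes
Sum: 75

75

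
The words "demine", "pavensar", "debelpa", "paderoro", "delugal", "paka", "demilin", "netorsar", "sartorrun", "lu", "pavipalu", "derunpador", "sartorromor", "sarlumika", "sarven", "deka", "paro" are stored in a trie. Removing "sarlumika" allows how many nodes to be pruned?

6

After clearing the end-marker at "sarlumika", prune upward until reaching a node still needed by another word.
The suffix "lumika" (6 nodes) is used only by "sarlumika"; the node for "sar" still has the child "t", so pruning stops there.
Nodes removed: 6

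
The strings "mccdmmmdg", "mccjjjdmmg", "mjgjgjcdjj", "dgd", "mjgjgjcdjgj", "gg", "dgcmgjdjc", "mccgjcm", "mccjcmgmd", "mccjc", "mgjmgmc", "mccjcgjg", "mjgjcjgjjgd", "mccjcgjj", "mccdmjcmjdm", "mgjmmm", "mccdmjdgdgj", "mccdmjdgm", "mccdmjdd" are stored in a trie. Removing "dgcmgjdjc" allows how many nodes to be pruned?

After clearing the end-marker at "dgcmgjdjc", prune upward until reaching a node still needed by another word.
The suffix "cmgjdjc" (7 nodes) is used only by "dgcmgjdjc"; the node for "dg" still has the child "d", so pruning stops there.
Nodes removed: 7

7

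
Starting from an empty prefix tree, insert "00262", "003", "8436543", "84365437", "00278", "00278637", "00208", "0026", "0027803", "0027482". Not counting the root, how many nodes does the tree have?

26

Count nodes per top-level branch (shared prefixes stored once):
  '0'-branch (00208, 0026, 00262, 0027482, 00278, 0027803, 00278637, 003): 18 nodes
  '8'-branch (8436543, 84365437): 8 nodes
Sum: 26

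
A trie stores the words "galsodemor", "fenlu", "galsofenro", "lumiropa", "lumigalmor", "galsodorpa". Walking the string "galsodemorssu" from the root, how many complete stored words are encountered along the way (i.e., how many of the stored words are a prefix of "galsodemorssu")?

1

Check each prefix of "galsodemorssu" against the stored set — each match is an end-marker on the path.
Prefixes of the query that are stored words: "galsodemor"
Count: 1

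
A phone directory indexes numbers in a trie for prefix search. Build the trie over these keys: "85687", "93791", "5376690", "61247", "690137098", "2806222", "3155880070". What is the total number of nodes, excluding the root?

47

Count nodes per top-level branch (shared prefixes stored once):
  '2'-branch (2806222): 7 nodes
  '3'-branch (3155880070): 10 nodes
  '5'-branch (5376690): 7 nodes
  '6'-branch (61247, 690137098): 13 nodes
  '8'-branch (85687): 5 nodes
  '9'-branch (93791): 5 nodes
Sum: 47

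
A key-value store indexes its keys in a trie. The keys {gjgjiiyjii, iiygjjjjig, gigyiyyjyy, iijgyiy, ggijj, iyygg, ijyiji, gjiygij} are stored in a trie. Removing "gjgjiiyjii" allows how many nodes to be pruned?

After clearing the end-marker at "gjgjiiyjii", prune upward until reaching a node still needed by another word.
The suffix "gjiiyjii" (8 nodes) is used only by "gjgjiiyjii"; the node for "gj" still has the child "i", so pruning stops there.
Nodes removed: 8

8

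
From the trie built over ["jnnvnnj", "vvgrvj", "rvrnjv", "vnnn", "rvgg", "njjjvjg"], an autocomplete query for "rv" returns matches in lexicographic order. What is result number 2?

Words with prefix "rv", in lexicographic order: "rvgg", "rvrnjv"
Position 2: rvrnjv

rvrnjv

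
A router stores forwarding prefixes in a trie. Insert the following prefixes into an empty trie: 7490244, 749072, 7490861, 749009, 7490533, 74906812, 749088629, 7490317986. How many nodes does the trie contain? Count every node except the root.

For each word, the new-node count is its length minus the longest prefix already in the trie:
  "7490244" → 7 new (7, 4, 9, 0, 2, 4, 4)
  "749072" → prefix "7490" already present; 2 new (7, 2)
  "7490861" → prefix "7490" already present; 3 new (8, 6, 1)
  "749009" → prefix "7490" already present; 2 new (0, 9)
  "7490533" → prefix "7490" already present; 3 new (5, 3, 3)
  "74906812" → prefix "7490" already present; 4 new (6, 8, 1, 2)
  "749088629" → prefix "74908" already present; 4 new (8, 6, 2, 9)
  "7490317986" → prefix "7490" already present; 6 new (3, 1, 7, 9, 8, 6)
Total nodes = 7 + 2 + 3 + 2 + 3 + 4 + 4 + 6 = 31

31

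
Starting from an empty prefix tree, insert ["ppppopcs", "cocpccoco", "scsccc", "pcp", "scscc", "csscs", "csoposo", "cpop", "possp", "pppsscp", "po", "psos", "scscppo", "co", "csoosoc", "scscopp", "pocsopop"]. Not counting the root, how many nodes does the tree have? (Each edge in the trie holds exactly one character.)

64

Insert word by word; a character creates a node only if that edge doesn't already exist:
  "ppppopcs" → 8 new (p, p, p, p, o, p, c, s)
  "cocpccoco" → 9 new (c, o, c, p, c, c, o, c, o)
  "scsccc" → 6 new (s, c, s, c, c, c)
  "pcp" → prefix "p" already present; 2 new (c, p)
  "scscc" → prefix "scscc" already present; 0 new (none)
  "csscs" → prefix "c" already present; 4 new (s, s, c, s)
  "csoposo" → prefix "cs" already present; 5 new (o, p, o, s, o)
  "cpop" → prefix "c" already present; 3 new (p, o, p)
  "possp" → prefix "p" already present; 4 new (o, s, s, p)
  "pppsscp" → prefix "ppp" already present; 4 new (s, s, c, p)
  "po" → prefix "po" already present; 0 new (none)
  "psos" → prefix "p" already present; 3 new (s, o, s)
  "scscppo" → prefix "scsc" already present; 3 new (p, p, o)
  "co" → prefix "co" already present; 0 new (none)
  "csoosoc" → prefix "cso" already present; 4 new (o, s, o, c)
  "scscopp" → prefix "scsc" already present; 3 new (o, p, p)
  "pocsopop" → prefix "po" already present; 6 new (c, s, o, p, o, p)
Total nodes = 8 + 9 + 6 + 2 + 0 + 4 + 5 + 3 + 4 + 4 + 0 + 3 + 3 + 0 + 4 + 3 + 6 = 64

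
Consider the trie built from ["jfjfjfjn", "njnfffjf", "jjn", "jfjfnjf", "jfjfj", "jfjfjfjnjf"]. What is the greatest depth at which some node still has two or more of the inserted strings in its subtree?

8

The deepest shared node is where two words last agree before diverging.
"jfjfjfjn" and "jfjfjfjnjf" agree on "jfjfjfjn" (8 characters) before diverging; nothing deeper is shared.
Longest shared-prefix length: 8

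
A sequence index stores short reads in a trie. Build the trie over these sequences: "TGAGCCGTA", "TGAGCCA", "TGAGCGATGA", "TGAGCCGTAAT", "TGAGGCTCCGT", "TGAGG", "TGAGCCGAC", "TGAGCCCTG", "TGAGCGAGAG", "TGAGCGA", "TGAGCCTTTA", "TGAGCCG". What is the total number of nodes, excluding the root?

Trace insertions, counting only characters that open a new branch:
  "TGAGCCGTA" → 9 new (T, G, A, G, C, C, G, T, A)
  "TGAGCCA" → prefix "TGAGCC" already present; 1 new (A)
  "TGAGCGATGA" → prefix "TGAGC" already present; 5 new (G, A, T, G, A)
  "TGAGCCGTAAT" → prefix "TGAGCCGTA" already present; 2 new (A, T)
  "TGAGGCTCCGT" → prefix "TGAG" already present; 7 new (G, C, T, C, C, G, T)
  "TGAGG" → prefix "TGAGG" already present; 0 new (none)
  "TGAGCCGAC" → prefix "TGAGCCG" already present; 2 new (A, C)
  "TGAGCCCTG" → prefix "TGAGCC" already present; 3 new (C, T, G)
  "TGAGCGAGAG" → prefix "TGAGCGA" already present; 3 new (G, A, G)
  "TGAGCGA" → prefix "TGAGCGA" already present; 0 new (none)
  "TGAGCCTTTA" → prefix "TGAGCC" already present; 4 new (T, T, T, A)
  "TGAGCCG" → prefix "TGAGCCG" already present; 0 new (none)
Total nodes = 9 + 1 + 5 + 2 + 7 + 0 + 2 + 3 + 3 + 0 + 4 + 0 = 36

36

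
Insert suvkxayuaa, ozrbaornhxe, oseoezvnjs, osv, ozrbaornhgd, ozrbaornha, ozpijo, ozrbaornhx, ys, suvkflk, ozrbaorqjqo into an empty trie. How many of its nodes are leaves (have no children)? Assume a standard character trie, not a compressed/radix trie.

10

Leaves are exactly the stored words that no other stored word extends.
Those words: "oseoezvnjs", "osv", "ozpijo", "ozrbaornha", "ozrbaornhgd", "ozrbaornhxe", "ozrbaorqjqo", "suvkflk", "suvkxayuaa", "ys"
Leaf count: 10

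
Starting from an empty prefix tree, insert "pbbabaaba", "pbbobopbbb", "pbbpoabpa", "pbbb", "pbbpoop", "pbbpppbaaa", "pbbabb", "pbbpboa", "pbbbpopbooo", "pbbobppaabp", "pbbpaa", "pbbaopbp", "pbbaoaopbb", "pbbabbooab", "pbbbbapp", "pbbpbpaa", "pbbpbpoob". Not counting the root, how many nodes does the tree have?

Trace insertions, counting only characters that open a new branch:
  "pbbabaaba" → 9 new (p, b, b, a, b, a, a, b, a)
  "pbbobopbbb" → prefix "pbb" already present; 7 new (o, b, o, p, b, b, b)
  "pbbpoabpa" → prefix "pbb" already present; 6 new (p, o, a, b, p, a)
  "pbbb" → prefix "pbb" already present; 1 new (b)
  "pbbpoop" → prefix "pbbpo" already present; 2 new (o, p)
  "pbbpppbaaa" → prefix "pbbp" already present; 6 new (p, p, b, a, a, a)
  "pbbabb" → prefix "pbbab" already present; 1 new (b)
  "pbbpboa" → prefix "pbbp" already present; 3 new (b, o, a)
  "pbbbpopbooo" → prefix "pbbb" already present; 7 new (p, o, p, b, o, o, o)
  "pbbobppaabp" → prefix "pbbob" already present; 6 new (p, p, a, a, b, p)
  "pbbpaa" → prefix "pbbp" already present; 2 new (a, a)
  "pbbaopbp" → prefix "pbba" already present; 4 new (o, p, b, p)
  "pbbaoaopbb" → prefix "pbbao" already present; 5 new (a, o, p, b, b)
  "pbbabbooab" → prefix "pbbabb" already present; 4 new (o, o, a, b)
  "pbbbbapp" → prefix "pbbb" already present; 4 new (b, a, p, p)
  "pbbpbpaa" → prefix "pbbpb" already present; 3 new (p, a, a)
  "pbbpbpoob" → prefix "pbbpbp" already present; 3 new (o, o, b)
Total nodes = 9 + 7 + 6 + 1 + 2 + 6 + 1 + 3 + 7 + 6 + 2 + 4 + 5 + 4 + 4 + 3 + 3 = 73

73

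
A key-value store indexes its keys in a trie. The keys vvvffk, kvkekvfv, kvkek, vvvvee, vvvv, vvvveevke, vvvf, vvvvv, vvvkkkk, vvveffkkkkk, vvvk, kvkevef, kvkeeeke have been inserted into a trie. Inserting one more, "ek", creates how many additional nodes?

2

"ek" shares no prefix with any stored word, so all 2 characters open new nodes.
2 − 0 = 2 new nodes.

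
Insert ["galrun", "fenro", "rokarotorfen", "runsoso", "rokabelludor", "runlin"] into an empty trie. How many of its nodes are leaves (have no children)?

Leaves are exactly the stored words that no other stored word extends.
Those words: "fenro", "galrun", "rokabelludor", "rokarotorfen", "runlin", "runsoso"
Leaf count: 6

6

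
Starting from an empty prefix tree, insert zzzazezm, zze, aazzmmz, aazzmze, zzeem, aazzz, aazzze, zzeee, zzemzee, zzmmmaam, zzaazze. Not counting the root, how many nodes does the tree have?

Insert word by word; a character creates a node only if that edge doesn't already exist:
  "zzzazezm" → 8 new (z, z, z, a, z, e, z, m)
  "zze" → prefix "zz" already present; 1 new (e)
  "aazzmmz" → 7 new (a, a, z, z, m, m, z)
  "aazzmze" → prefix "aazzm" already present; 2 new (z, e)
  "zzeem" → prefix "zze" already present; 2 new (e, m)
  "aazzz" → prefix "aazz" already present; 1 new (z)
  "aazzze" → prefix "aazzz" already present; 1 new (e)
  "zzeee" → prefix "zzee" already present; 1 new (e)
  "zzemzee" → prefix "zze" already present; 4 new (m, z, e, e)
  "zzmmmaam" → prefix "zz" already present; 6 new (m, m, m, a, a, m)
  "zzaazze" → prefix "zz" already present; 5 new (a, a, z, z, e)
Total nodes = 8 + 1 + 7 + 2 + 2 + 1 + 1 + 1 + 4 + 6 + 5 = 38

38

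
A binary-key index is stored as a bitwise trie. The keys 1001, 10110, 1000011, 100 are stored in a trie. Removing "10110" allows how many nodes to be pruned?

After clearing the end-marker at "10110", prune upward until reaching a node still needed by another word.
The suffix "110" (3 nodes) is used only by "10110"; the node for "10" still has the child "0", so pruning stops there.
Nodes removed: 3

3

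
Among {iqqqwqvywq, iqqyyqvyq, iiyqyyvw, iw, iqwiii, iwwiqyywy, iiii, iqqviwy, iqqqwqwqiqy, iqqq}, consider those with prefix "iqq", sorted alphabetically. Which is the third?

iqqqwqwqiqy

Filter for "iqq…" and sort: "iqqq", "iqqqwqvywq", "iqqqwqwqiqy", "iqqviwy", "iqqyyqvyq"
The 3rd is iqqqwqwqiqy.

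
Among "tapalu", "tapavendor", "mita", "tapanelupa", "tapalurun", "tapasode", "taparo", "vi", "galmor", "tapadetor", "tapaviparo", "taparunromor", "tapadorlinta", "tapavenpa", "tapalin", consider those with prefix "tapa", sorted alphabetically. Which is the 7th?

taparo

DFS of the "tapa" subtree visits, in order: "tapadetor", "tapadorlinta", "tapalin", "tapalu", "tapalurun", "tapanelupa", "taparo", "taparunromor", "tapasode", "tapavendor", "tapavenpa", "tapaviparo"
Position 7: taparo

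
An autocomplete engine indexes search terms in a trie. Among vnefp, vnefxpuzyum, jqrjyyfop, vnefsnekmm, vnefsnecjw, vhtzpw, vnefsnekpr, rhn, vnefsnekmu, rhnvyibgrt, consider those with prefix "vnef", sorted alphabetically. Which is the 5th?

vnefsnekpr

Filter for "vnef…" and sort: "vnefp", "vnefsnecjw", "vnefsnekmm", "vnefsnekmu", "vnefsnekpr", "vnefxpuzyum"
The 5th is vnefsnekpr.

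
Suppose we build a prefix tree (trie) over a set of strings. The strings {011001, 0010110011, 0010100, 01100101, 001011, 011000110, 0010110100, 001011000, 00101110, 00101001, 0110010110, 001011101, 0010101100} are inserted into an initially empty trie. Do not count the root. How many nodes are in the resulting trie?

37

Count nodes per top-level branch (shared prefixes stored once):
  '0'-branch (0010100, 00101001, 0010101100, 001011, 001011000, 0010110011, 0010110100, 00101110, 001011101, 011000110, 011001, 01100101, 0110010110): 37 nodes
Sum: 37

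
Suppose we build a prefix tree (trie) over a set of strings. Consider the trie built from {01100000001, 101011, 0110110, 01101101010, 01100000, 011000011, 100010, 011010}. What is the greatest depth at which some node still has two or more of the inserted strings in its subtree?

8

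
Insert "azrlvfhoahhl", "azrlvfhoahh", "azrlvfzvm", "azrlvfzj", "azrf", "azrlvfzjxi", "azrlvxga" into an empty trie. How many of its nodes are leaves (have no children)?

Leaves are exactly the stored words that no other stored word extends.
Those words: "azrf", "azrlvfhoahhl", "azrlvfzjxi", "azrlvfzvm", "azrlvxga"
Leaf count: 5

5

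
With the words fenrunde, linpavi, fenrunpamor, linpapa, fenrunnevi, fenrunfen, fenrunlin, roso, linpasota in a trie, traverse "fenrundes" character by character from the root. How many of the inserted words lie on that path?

Walk "fenrundes" from the root; an end-of-word marker is hit whenever a stored word is a prefix of "fenrundes".
Prefixes of the query that are stored words: "fenrunde"
Count: 1

1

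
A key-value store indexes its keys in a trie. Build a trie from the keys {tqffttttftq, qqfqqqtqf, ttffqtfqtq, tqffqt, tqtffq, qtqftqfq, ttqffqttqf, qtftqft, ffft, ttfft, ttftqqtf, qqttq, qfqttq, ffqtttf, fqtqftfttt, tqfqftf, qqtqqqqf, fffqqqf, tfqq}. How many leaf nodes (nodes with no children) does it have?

Leaves are exactly the stored words that no other stored word extends.
Those words: "fffqqqf", "ffft", "ffqtttf", "fqtqftfttt", "qfqttq", "qqfqqqtqf", "qqtqqqqf", "qqttq", "qtftqft", "qtqftqfq", "tfqq", "tqffqt", "tqffttttftq", "tqfqftf", "tqtffq", "ttffqtfqtq", "ttfft", "ttftqqtf", "ttqffqttqf"
Leaf count: 19

19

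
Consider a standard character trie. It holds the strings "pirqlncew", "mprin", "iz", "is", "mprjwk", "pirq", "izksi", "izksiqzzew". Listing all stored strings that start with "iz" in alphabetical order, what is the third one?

Words with prefix "iz", in lexicographic order: "iz", "izksi", "izksiqzzew"
Position 3: izksiqzzew

izksiqzzew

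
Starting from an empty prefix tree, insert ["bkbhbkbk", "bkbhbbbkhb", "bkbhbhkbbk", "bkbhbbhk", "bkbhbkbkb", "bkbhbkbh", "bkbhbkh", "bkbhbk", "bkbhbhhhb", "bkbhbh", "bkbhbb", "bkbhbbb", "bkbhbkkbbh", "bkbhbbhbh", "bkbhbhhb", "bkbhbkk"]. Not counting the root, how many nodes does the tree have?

Count nodes per top-level branch (shared prefixes stored once):
  'b'-branch (bkbhbb, bkbhbbb, bkbhbbbkhb, bkbhbbhbh, bkbhbbhk, bkbhbh, bkbhbhhb, bkbhbhhhb, bkbhbhkbbk, bkbhbk, bkbhbkbh, bkbhbkbk, bkbhbkbkb, bkbhbkh, bkbhbkk, bkbhbkkbbh): 33 nodes
Sum: 33

33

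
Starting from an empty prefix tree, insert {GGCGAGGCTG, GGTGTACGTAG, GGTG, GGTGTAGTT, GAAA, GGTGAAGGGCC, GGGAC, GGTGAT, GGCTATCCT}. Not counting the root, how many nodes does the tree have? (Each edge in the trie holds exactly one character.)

42

Count nodes per top-level branch (shared prefixes stored once):
  'G'-branch (GAAA, GGCGAGGCTG, GGCTATCCT, GGGAC, GGTG, GGTGAAGGGCC, GGTGAT, GGTGTACGTAG, GGTGTAGTT): 42 nodes
Sum: 42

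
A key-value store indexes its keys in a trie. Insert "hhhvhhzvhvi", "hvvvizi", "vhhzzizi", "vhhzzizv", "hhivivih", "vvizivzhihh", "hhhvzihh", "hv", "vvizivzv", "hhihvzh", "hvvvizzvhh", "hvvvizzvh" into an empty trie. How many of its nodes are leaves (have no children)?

Leaves are exactly the stored words that no other stored word extends.
Those words: "hhhvhhzvhvi", "hhhvzihh", "hhihvzh", "hhivivih", "hvvvizi", "hvvvizzvhh", "vhhzzizi", "vhhzzizv", "vvizivzhihh", "vvizivzv"
Leaf count: 10

10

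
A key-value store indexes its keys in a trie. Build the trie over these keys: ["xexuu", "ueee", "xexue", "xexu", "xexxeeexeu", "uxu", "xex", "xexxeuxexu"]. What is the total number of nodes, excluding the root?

24

Insert word by word; a character creates a node only if that edge doesn't already exist:
  "xexuu" → 5 new (x, e, x, u, u)
  "ueee" → 4 new (u, e, e, e)
  "xexue" → prefix "xexu" already present; 1 new (e)
  "xexu" → prefix "xexu" already present; 0 new (none)
  "xexxeeexeu" → prefix "xex" already present; 7 new (x, e, e, e, x, e, u)
  "uxu" → prefix "u" already present; 2 new (x, u)
  "xex" → prefix "xex" already present; 0 new (none)
  "xexxeuxexu" → prefix "xexxe" already present; 5 new (u, x, e, x, u)
Total nodes = 5 + 4 + 1 + 0 + 7 + 2 + 0 + 5 = 24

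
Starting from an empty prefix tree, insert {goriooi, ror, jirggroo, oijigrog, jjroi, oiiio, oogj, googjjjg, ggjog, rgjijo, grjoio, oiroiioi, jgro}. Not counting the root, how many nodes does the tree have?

Trace insertions, counting only characters that open a new branch:
  "goriooi" → 7 new (g, o, r, i, o, o, i)
  "ror" → 3 new (r, o, r)
  "jirggroo" → 8 new (j, i, r, g, g, r, o, o)
  "oijigrog" → 8 new (o, i, j, i, g, r, o, g)
  "jjroi" → prefix "j" already present; 4 new (j, r, o, i)
  "oiiio" → prefix "oi" already present; 3 new (i, i, o)
  "oogj" → prefix "o" already present; 3 new (o, g, j)
  "googjjjg" → prefix "go" already present; 6 new (o, g, j, j, j, g)
  "ggjog" → prefix "g" already present; 4 new (g, j, o, g)
  "rgjijo" → prefix "r" already present; 5 new (g, j, i, j, o)
  "grjoio" → prefix "g" already present; 5 new (r, j, o, i, o)
  "oiroiioi" → prefix "oi" already present; 6 new (r, o, i, i, o, i)
  "jgro" → prefix "j" already present; 3 new (g, r, o)
Total nodes = 7 + 3 + 8 + 8 + 4 + 3 + 3 + 6 + 4 + 5 + 5 + 6 + 3 = 65

65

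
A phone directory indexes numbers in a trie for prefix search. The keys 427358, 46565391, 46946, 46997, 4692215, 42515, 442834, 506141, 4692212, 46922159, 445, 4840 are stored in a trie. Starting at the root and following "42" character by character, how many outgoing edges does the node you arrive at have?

2

Follow the path "42" to its node, then look at its outgoing edges.
Characters that immediately follow "42" among the stored strings: {5, 7}.
That node has 2 child edges.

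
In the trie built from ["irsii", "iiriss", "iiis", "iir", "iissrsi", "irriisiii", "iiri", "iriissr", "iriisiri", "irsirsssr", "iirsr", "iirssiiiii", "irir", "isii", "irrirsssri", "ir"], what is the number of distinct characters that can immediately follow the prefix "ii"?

The children of the "ii" node are the distinct next characters among strings starting with "ii".
Distinct next characters after "ii": i, r, s.
That node has 3 child edges.

3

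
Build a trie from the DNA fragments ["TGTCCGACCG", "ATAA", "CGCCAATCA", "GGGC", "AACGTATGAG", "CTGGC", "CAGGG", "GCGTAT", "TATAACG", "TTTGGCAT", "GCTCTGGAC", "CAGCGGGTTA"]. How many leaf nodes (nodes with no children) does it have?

12

Leaves are exactly the stored words that no other stored word extends.
Those words: "AACGTATGAG", "ATAA", "CAGCGGGTTA", "CAGGG", "CGCCAATCA", "CTGGC", "GCGTAT", "GCTCTGGAC", "GGGC", "TATAACG", "TGTCCGACCG", "TTTGGCAT"
Leaf count: 12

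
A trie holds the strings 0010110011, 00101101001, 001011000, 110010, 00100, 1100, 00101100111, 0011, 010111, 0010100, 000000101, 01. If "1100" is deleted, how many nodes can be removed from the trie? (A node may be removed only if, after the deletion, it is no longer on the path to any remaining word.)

A node on "1100"'s path can go only if nothing else ends at it or branches off below it.
Every node on "1100" is still needed (e.g. by "110010"), so nothing is freed.
Nodes removed: 0

0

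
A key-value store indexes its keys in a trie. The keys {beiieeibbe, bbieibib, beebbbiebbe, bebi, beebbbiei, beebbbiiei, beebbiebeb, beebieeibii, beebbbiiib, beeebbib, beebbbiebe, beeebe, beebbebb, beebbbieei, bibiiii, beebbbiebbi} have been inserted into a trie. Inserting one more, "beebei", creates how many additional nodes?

2

"beeb" is already a path in the trie; the remaining "ei" must be added.
So 6 − 4 = 2 new nodes.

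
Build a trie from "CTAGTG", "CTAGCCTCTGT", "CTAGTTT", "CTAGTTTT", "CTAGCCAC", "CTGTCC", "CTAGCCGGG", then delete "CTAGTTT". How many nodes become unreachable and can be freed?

A node on "CTAGTTT"'s path can go only if nothing else ends at it or branches off below it.
Every node on "CTAGTTT" is still needed (e.g. by "CTAGTTTT"), so nothing is freed.
Nodes removed: 0

0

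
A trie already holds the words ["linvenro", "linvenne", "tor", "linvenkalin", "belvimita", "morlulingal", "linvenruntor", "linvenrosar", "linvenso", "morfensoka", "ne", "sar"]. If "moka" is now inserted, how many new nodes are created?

2

The longest prefix of "moka" already in the trie is "mo" (length 2).
Each of the 2 remaining characters creates one node.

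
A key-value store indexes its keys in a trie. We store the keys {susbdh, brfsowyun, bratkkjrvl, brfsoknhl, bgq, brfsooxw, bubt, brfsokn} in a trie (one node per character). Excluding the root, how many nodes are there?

35

Trie structure (* marks end of a word):
(root)
├─ b
│  ├─ g
│  │  └─ q *
│  ├─ r
│  │  ├─ a
│  │  │  └─ t
│  │  │     └─ k
│  │  │        └─ k
│  │  │           └─ j
│  │  │              └─ r
│  │  │                 └─ v
│  │  │                    └─ l *
│  │  └─ f
│  │     └─ s
│  │        └─ o
│  │           ├─ k
│  │           │  └─ n *
│  │           │     └─ h
│  │           │        └─ l *
│  │           ├─ o
│  │           │  └─ x
│  │           │     └─ w *
│  │           └─ w
│  │              └─ y
│  │                 └─ u
│  │                    └─ n *
│  └─ u
│     └─ b
│        └─ t *
└─ s
   └─ u
      └─ s
         └─ b
            └─ d
               └─ h *
Counting every labelled node above: 35.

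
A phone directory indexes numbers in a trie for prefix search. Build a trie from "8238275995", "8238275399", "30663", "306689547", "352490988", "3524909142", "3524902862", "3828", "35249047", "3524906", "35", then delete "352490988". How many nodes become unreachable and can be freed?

A node on "352490988"'s path can go only if nothing else ends at it or branches off below it.
The suffix "88" (2 nodes) is used only by "352490988"; the node for "3524909" still has the child "1", so pruning stops there.
Nodes removed: 2

2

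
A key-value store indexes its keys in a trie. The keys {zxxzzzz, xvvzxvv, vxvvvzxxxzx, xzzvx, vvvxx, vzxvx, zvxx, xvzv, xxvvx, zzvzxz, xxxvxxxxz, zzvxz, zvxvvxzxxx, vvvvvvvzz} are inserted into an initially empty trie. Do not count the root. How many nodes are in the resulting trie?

73

Trace insertions, counting only characters that open a new branch:
  "zxxzzzz" → 7 new (z, x, x, z, z, z, z)
  "xvvzxvv" → 7 new (x, v, v, z, x, v, v)
  "vxvvvzxxxzx" → 11 new (v, x, v, v, v, z, x, x, x, z, x)
  "xzzvx" → prefix "x" already present; 4 new (z, z, v, x)
  "vvvxx" → prefix "v" already present; 4 new (v, v, x, x)
  "vzxvx" → prefix "v" already present; 4 new (z, x, v, x)
  "zvxx" → prefix "z" already present; 3 new (v, x, x)
  "xvzv" → prefix "xv" already present; 2 new (z, v)
  "xxvvx" → prefix "x" already present; 4 new (x, v, v, x)
  "zzvzxz" → prefix "z" already present; 5 new (z, v, z, x, z)
  "xxxvxxxxz" → prefix "xx" already present; 7 new (x, v, x, x, x, x, z)
  "zzvxz" → prefix "zzv" already present; 2 new (x, z)
  "zvxvvxzxxx" → prefix "zvx" already present; 7 new (v, v, x, z, x, x, x)
  "vvvvvvvzz" → prefix "vvv" already present; 6 new (v, v, v, v, z, z)
Total nodes = 7 + 7 + 11 + 4 + 4 + 4 + 3 + 2 + 4 + 5 + 7 + 2 + 7 + 6 = 73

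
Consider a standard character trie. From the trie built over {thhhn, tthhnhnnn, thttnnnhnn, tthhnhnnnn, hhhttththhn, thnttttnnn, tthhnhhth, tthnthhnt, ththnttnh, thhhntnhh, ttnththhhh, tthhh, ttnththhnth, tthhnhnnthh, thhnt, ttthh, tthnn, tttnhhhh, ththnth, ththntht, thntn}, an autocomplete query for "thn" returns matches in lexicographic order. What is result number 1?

thntn

DFS of the "thn" subtree visits, in order: "thntn", "thnttttnnn"
Position 1: thntn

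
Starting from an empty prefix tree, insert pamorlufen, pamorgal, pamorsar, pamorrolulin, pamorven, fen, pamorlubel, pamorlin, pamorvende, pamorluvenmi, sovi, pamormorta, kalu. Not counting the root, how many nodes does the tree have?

54

Count nodes per top-level branch (shared prefixes stored once):
  'f'-branch (fen): 3 nodes
  'k'-branch (kalu): 4 nodes
  'p'-branch (pamorgal, pamorlin, pamorlubel, pamorlufen, pamorluvenmi, pamormorta, pamorrolulin, pamorsar, pamorven, pamorvende): 43 nodes
  's'-branch (sovi): 4 nodes
Sum: 54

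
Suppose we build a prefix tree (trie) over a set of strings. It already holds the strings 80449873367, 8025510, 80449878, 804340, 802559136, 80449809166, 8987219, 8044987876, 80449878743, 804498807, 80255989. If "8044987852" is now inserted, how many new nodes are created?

Walking "8044987852" from the root, the first 8 characters ("80449878") follow existing edges; "5" is the first miss.
Each of the 2 remaining characters creates one node.

2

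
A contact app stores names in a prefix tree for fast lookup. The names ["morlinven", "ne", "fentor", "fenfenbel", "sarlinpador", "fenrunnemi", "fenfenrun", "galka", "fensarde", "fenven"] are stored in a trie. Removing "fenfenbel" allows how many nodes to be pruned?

3

Walk "fenfenbel" from the leaf back toward the root, removing each node that no remaining word uses.
The suffix "bel" (3 nodes) is used only by "fenfenbel"; the node for "fenfen" still has the child "r", so pruning stops there.
Nodes removed: 3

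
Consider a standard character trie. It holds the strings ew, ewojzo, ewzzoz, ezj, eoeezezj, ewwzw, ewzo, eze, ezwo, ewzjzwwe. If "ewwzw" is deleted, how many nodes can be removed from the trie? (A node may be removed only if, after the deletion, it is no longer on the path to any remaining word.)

3

Walk "ewwzw" from the leaf back toward the root, removing each node that no remaining word uses.
The suffix "wzw" (3 nodes) is used only by "ewwzw"; the node for "ew" still has the child "o", so pruning stops there.
Nodes removed: 3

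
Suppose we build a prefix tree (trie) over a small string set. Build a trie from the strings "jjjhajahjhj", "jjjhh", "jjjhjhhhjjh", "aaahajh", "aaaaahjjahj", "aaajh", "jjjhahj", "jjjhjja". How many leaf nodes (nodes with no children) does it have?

A leaf is a node with no children — equivalently, the end of a word that is not a proper prefix of any other stored word.
Those words: "aaaaahjjahj", "aaahajh", "aaajh", "jjjhahj", "jjjhajahjhj", "jjjhh", "jjjhjhhhjjh", "jjjhjja"
Leaf count: 8

8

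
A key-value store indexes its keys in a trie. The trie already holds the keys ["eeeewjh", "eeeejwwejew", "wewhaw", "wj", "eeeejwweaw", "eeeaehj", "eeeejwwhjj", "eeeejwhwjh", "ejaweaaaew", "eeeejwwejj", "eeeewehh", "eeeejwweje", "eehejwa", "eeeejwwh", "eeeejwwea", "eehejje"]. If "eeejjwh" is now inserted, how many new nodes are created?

4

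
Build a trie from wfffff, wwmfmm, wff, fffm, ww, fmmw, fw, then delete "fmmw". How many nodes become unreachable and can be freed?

3

Walk "fmmw" from the leaf back toward the root, removing each node that no remaining word uses.
The suffix "mmw" (3 nodes) is used only by "fmmw"; the node for "f" still has the child "f", so pruning stops there.
Nodes removed: 3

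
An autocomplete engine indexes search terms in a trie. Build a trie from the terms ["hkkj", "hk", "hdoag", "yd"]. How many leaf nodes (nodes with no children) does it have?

Leaves are exactly the stored words that no other stored word extends.
Those words: "hdoag", "hkkj", "yd"
Leaf count: 3

3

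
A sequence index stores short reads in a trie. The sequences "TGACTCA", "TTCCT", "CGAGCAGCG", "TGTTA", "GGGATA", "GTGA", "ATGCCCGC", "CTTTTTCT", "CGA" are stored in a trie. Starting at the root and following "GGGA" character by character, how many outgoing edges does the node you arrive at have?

The children of the "GGGA" node are the distinct next characters among strings starting with "GGGA".
Characters that immediately follow "GGGA" among the stored strings: {T}.
That node has 1 child edge.

1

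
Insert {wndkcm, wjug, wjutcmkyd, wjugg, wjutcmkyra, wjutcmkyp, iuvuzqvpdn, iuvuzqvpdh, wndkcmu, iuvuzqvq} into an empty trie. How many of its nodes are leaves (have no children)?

8

A leaf is a node with no children — equivalently, the end of a word that is not a proper prefix of any other stored word.
Those words: "iuvuzqvpdh", "iuvuzqvpdn", "iuvuzqvq", "wjugg", "wjutcmkyd", "wjutcmkyp", "wjutcmkyra", "wndkcmu"
Leaf count: 8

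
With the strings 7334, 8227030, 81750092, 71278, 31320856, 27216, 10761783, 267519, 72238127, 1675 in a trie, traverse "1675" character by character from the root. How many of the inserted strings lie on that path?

Check each prefix of "1675" against the stored set — each match is an end-marker on the path.
Prefixes of the query that are stored words: "1675"
Count: 1

1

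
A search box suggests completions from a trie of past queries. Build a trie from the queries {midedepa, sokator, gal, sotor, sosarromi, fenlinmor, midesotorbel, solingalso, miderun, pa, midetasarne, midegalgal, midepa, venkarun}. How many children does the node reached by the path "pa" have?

0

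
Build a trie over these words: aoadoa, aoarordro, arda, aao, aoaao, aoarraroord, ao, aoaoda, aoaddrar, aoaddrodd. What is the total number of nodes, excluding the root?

36

Count nodes per top-level branch (shared prefixes stored once):
  'a'-branch (aao, ao, aoaao, aoaddrar, aoaddrodd, aoadoa, aoaoda, aoarordro, aoarraroord, arda): 36 nodes
Sum: 36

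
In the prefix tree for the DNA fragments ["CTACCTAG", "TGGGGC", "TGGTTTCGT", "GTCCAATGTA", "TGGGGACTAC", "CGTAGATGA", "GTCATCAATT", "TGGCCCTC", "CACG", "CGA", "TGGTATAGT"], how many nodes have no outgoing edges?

11

Leaves are exactly the stored words that no other stored word extends.
Those words: "CACG", "CGA", "CGTAGATGA", "CTACCTAG", "GTCATCAATT", "GTCCAATGTA", "TGGCCCTC", "TGGGGACTAC", "TGGGGC", "TGGTATAGT", "TGGTTTCGT"
Leaf count: 11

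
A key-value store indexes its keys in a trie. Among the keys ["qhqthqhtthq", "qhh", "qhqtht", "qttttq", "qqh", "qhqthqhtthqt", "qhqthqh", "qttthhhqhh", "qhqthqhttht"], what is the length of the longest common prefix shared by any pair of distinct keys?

Equivalently: take the maximum, over all pairs, of their longest common prefix length.
e.g. "qhqthqhtthq" and "qhqthqhtthqt" share the prefix "qhqthqhtthq" of length 11; no pair shares a longer one.
Longest shared-prefix length: 11

11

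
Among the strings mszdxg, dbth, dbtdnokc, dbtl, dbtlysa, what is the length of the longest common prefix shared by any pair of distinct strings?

4

Look for the deepest trie node that still has at least two words in its subtree.
e.g. "dbtl" and "dbtlysa" share the prefix "dbtl" of length 4; no pair shares a longer one.
Longest shared-prefix length: 4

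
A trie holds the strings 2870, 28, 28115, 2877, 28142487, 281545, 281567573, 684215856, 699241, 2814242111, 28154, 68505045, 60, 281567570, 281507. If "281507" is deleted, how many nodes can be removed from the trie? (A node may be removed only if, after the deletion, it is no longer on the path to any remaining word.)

2

A node on "281507"'s path can go only if nothing else ends at it or branches off below it.
The suffix "07" (2 nodes) is used only by "281507"; the node for "2815" still has the child "4", so pruning stops there.
Nodes removed: 2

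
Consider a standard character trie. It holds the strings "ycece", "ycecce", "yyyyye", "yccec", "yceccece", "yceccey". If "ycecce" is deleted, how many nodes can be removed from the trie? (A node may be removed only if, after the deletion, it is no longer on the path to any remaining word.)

0

A node on "ycecce"'s path can go only if nothing else ends at it or branches off below it.
Every node on "ycecce" is still needed (e.g. by "yceccece"), so nothing is freed.
Nodes removed: 0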